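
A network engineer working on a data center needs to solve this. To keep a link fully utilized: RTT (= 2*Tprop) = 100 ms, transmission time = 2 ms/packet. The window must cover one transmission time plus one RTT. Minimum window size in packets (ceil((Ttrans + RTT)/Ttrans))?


Given: Ttrans = 2 ms, RTT = 100 ms (= 2 * Tprop, Tprop = 50 ms)
Time until first ACK returns = Ttrans + RTT = 2 + 100 = 102 ms
Need W * Ttrans >= Ttrans + RTT  ->  W >= (Ttrans + RTT) / Ttrans
(Ttrans + RTT) / Ttrans = 102 / 2 = 51
W_min = ceil(51) = 51

51


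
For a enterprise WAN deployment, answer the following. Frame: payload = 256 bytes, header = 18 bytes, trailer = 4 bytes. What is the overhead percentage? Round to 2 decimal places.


Given: payload = 256 B, header = 18 B, trailer = 4 B
Overhead bytes = header + trailer = 18 + 4 = 22
Total frame = payload + overhead = 256 + 22 = 278
Overhead % = 22 / 278 * 100 = 7.9137% -> 7.91% (2 dp)

7.91


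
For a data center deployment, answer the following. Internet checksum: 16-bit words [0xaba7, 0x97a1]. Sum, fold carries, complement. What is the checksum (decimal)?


Given words: [0xaba7, 0x97a1]
Step 1: Sum all words
Raw sum = 43943 + 38817 = 82760
Step 2: Fold carry: (17224 + 1) = 17225
One's complement = ~17225 & 0xFFFF = 48310

48310


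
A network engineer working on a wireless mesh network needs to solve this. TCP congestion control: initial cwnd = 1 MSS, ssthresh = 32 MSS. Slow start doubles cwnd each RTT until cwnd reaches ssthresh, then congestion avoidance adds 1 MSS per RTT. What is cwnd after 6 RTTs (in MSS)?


RTT 0: cwnd = 1 MSS (initial)
RTT 1: cwnd = 2 MSS (slow start, doubled)
RTT 2: cwnd = 4 MSS (slow start, doubled)
RTT 3: cwnd = 8 MSS (slow start, doubled)
RTT 4: cwnd = 16 MSS (slow start, doubled)
RTT 5: cwnd = 32 MSS (slow start, doubled)
RTT 6: cwnd = 33 MSS (congestion avoidance, +1)

33


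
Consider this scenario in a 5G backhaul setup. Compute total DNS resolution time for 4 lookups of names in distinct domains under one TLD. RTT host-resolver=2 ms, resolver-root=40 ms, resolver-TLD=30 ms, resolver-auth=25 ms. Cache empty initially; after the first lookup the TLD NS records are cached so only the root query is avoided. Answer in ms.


Lookup 1 (cold cache): local + root + TLD + auth = 2 + 40 + 30 + 25 = 97 ms
Lookups 2..4 (TLD NS cached -> skip root; new domain -> still ask TLD and auth): local + TLD + auth = 2 + 30 + 25 = 57 ms each
Remaining 3 lookups: 3 * 57 = 171 ms
Total = 97 + 171 = 268 ms

268


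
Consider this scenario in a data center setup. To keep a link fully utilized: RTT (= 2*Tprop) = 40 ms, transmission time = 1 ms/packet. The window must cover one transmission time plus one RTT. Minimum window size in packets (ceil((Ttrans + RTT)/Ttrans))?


Given: Ttrans = 1 ms, RTT = 40 ms (= 2 * Tprop, Tprop = 20 ms)
Time until first ACK returns = Ttrans + RTT = 1 + 40 = 41 ms
Need W * Ttrans >= Ttrans + RTT  ->  W >= (Ttrans + RTT) / Ttrans
(Ttrans + RTT) / Ttrans = 41 / 1 = 41
W_min = ceil(41) = 41

41


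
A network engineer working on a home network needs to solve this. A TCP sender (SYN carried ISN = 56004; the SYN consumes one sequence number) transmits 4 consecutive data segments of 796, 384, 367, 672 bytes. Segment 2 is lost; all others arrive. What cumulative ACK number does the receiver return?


SYN uses sequence number 56004; first data byte = ISN + 1 = 56005.
Segment 1: SEQ = 56005, len = 796 B, covers [56005, 56800]
Segment 2: SEQ = 56801, len = 384 B, covers [56801, 57184] [LOST]
Segment 3: SEQ = 57185, len = 367 B, covers [57185, 57551]
Segment 4: SEQ = 57552, len = 672 B, covers [57552, 58223]
In-order data received: bytes [56005, 56800] (segments 1..1).
Segment 2 missing -> gap begins at byte 56801; later segments buffered out of order.
Cumulative ACK = next expected in-order byte = 56005 + 796 = 56801

56801


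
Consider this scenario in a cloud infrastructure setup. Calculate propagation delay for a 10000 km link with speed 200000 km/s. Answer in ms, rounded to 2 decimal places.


Given: distance = 10000 km, speed = 200000 km/s
Delay = distance / speed = 10000 / 200000 seconds
Delay in ms = 10000 * 1000 / 200000
Delay = 50.0000 ms
Rounded to 2 dp = 50.00 ms

50.00


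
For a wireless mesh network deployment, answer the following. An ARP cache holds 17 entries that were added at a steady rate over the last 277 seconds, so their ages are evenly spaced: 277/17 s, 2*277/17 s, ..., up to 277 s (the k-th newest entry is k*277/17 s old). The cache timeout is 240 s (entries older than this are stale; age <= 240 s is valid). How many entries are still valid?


Ages are k * 277/17 s for k = 1..17 (spacing = 16.2941 s).
Entry k is valid iff k * 277/17 <= 240 iff k <= 17 * 240 / 277 = 14.7292
n_valid = floor(14.7292) = 14
(n_stale = 17 - 14 = 3)

14


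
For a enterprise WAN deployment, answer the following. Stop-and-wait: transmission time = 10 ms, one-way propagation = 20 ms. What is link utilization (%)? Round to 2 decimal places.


Given: Ttrans = 10 ms, Tprop = 20 ms
RTT = 2 * Tprop = 2 * 20 = 40 ms
U = Ttrans / (Ttrans + RTT)
U = 10 / (10 + 40)
U = 10 / 50 = 0.2
U% = 20.00%

20.00


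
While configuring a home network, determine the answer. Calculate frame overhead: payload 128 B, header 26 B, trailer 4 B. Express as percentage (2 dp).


Given: payload = 128 B, header = 26 B, trailer = 4 B
Overhead bytes = header + trailer = 26 + 4 = 30
Total frame = payload + overhead = 128 + 30 = 158
Overhead % = 30 / 158 * 100 = 18.9873% -> 18.99% (2 dp)

18.99


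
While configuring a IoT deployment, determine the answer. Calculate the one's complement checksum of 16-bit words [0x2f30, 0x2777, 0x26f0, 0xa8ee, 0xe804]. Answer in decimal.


Given words: [0x2f30, 0x2777, 0x26f0, 0xa8ee, 0xe804]
Step 1: Sum all words
Raw sum = 12080 + 10103 + 9968 + 43246 + 59396 = 134793
Step 2: Fold carry: (3721 + 2) = 3723
One's complement = ~3723 & 0xFFFF = 61812

61812


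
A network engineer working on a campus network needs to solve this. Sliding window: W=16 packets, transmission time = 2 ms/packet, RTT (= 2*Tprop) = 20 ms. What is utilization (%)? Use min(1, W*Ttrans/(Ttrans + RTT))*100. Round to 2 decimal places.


Given: W = 16, Ttrans = 2 ms, RTT = 20 ms (= 2 * Tprop, Tprop = 10 ms)
Cycle time = Ttrans + RTT = 2 + 20 = 22 ms (first packet sent until its ACK returns)
W * Ttrans = 16 * 2 = 32 ms of sending per cycle
W * Ttrans / (Ttrans + RTT) = 32 / 22 = 1.454545
U = min(1, 1.454545) = 1.000000
U% = 100.00%

100.00


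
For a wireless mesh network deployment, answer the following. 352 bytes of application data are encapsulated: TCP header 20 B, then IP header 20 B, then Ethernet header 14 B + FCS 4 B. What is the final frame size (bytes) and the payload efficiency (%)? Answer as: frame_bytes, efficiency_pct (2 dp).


TCP segment = 352 + 20 = 372 B
IP packet = 372 + 20 = 392 B
Ethernet frame = 392 + 14 + 4 = 410 B
Efficiency = app / frame = 352 / 410 = 0.858537 = 85.8537% -> 85.85% (2 dp)

410, 85.85


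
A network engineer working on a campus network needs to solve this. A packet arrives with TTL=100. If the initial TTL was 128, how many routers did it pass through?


Given: initial TTL = 128, received TTL = 100
Hops = initial TTL - received TTL
Hops = 128 - 100 = 28

28


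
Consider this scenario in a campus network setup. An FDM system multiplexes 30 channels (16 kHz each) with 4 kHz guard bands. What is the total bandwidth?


Given: 30 channels, 16 kHz each, guard = 4 kHz
Channel bandwidth = 30 * 16 = 480 kHz
Guard bands = 29 gaps * 4 kHz = 116 kHz
Total = 480 + 116 = 596 kHz

596


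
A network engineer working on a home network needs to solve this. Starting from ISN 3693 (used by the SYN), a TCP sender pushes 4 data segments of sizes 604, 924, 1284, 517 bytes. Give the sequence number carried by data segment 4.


The SYN occupies sequence number ISN = 3693, so the first data byte is ISN + 1 = 3694.
SEQ of data segment i = (ISN + 1) + sum of payload sizes of segments 1..i-1.
Segment 1: SEQ = 3694, payload = 604 bytes
Segment 2: SEQ = 4298, payload = 924 bytes
Segment 3: SEQ = 5222, payload = 1284 bytes
Segment 4: SEQ = 6506, payload = 517 bytes
SEQ of segment 4 = 3694 + 604 + 924 + 1284 = 6506

6506


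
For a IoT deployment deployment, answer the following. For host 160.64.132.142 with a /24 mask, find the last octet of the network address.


Given: IP = 160.64.132.142, prefix = /24
Subnet mask = 255.255.255.0
Last octet of IP: 142
Last octet of mask: 0
Network last octet = 142 AND 0 = 0

0


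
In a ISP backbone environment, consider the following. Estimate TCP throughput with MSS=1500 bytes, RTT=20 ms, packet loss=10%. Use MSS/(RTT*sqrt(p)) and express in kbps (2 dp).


Given: MSS = 1500 bytes, RTT = 20 ms, loss = 10%
RTT in seconds = 20 / 1000 = 0.02
Loss rate = 10% = 0.1
sqrt(loss) = sqrt(0.1) = 0.316227766017
Throughput (bytes/s) = 1500 / (0.02 * 0.316227766017) = 237170.8245
Throughput (kbps) = 237170.8245 * 8 / 1000 = 1897.366596 -> 1897.37 kbps (2 dp)

1897.37


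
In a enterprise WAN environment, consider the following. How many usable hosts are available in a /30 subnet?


Given: subnet mask /30
Host bits = 32 - 30 = 2
Total addresses = 2^2 = 4
Usable hosts = 4 - 2 (network + broadcast) = 2

2


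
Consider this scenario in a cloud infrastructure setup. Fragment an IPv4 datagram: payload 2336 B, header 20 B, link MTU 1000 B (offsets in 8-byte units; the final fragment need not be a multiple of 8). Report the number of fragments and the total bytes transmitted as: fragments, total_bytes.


Max data per non-final fragment = floor((MTU - header)/8)*8 = floor((1000 - 20)/8)*8 = floor(980/8)*8 = 976 B
Final fragment needs no 8-byte alignment: it can carry up to MTU - header = 980 B
Non-final fragments needed = ceil((payload - 980) / 976) = ceil(1356/976) = ceil(1.3893) = 2
Number of fragments = 2 + 1 = 3
Fragment sizes (data): 2 * 976 B + 384 B (last, 384 <= 980 OK)
Total bytes sent = payload + n_frags * header = 2336 + 3*20 = 2336 + 60 = 2396 B

3, 2396


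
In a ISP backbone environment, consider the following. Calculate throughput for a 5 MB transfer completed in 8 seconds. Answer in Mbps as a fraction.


Given: file = 5 MB, time = 8 s
File in Mb = 5 * 8 = 40 Mb
Throughput = 40 / 8 Mbps
Throughput = 5 Mbps

5


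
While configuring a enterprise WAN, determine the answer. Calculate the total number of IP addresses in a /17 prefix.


Given: CIDR prefix /17
Host bits = 32 - 17 = 15
Total addresses = 2^15 = 32768

32768


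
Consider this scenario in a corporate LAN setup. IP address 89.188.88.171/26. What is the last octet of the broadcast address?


Given: IP = 89.188.88.171, prefix = /26
Host bits = 32 - 26 = 6
Network last octet = 171 AND mask = 128
Host part size = 2^6 - 1 = 63
Broadcast last octet = 128 OR 63 = 191

191


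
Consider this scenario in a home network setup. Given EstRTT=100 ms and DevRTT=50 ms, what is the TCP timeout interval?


Given: EstRTT = 100 ms, DevRTT = 50 ms
Timeout = EstRTT + 4 * DevRTT
4 * DevRTT = 4 * 50 = 200
Timeout = 100 + 200 = 300 ms

300


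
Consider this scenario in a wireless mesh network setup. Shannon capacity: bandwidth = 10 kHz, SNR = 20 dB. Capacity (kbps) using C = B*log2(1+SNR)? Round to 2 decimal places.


Given: B = 10 kHz, SNR = 20 dB
SNR linear = 10^(20/10) = 100
1 + SNR = 101
log2(101) = 6.6582114828
C = 10 * 1000 * 6.6582114828 = 66582.1148 bps
C = 66.582115 kbps -> 66.58 kbps (2 dp)

66.58


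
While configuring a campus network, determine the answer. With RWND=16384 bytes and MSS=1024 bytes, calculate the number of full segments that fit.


Given: RWND = 16384 bytes, MSS = 1024 bytes
Full segments = floor(RWND / MSS)
Full segments = floor(16384 / 1024)
Full segments = floor(16.0) = 16

16


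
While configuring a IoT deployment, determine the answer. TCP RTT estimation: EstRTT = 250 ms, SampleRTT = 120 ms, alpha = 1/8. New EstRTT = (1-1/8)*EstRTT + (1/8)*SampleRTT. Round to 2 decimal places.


Given: EstRTT = 250 ms, SampleRTT = 120 ms, alpha = 1/8
New EstRTT = (1 - alpha) * EstRTT + alpha * SampleRTT
(7/8) * 250 = 218.75
(1/8) * 120 = 15
New EstRTT = 218.75 + 15 = 233.75 ms -> 233.75 ms (2 dp)

233.75


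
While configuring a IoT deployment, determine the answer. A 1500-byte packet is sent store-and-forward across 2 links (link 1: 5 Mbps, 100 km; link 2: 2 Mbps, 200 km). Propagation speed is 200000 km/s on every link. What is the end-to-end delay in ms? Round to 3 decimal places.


Packet = 1500 bytes = 12000 bits. Store-and-forward: sum (t_trans + t_prop) per link.
Link 1: t_trans = 12000/(5*10^6) s = 2.4000 ms; t_prop = 100/200000 s = 0.5000 ms; subtotal = 2.9000 ms
Link 2: t_trans = 12000/(2*10^6) s = 6.0000 ms; t_prop = 200/200000 s = 1.0000 ms; subtotal = 7.0000 ms
End-to-end = 2.9000 + 7.0000 = 9.9000 ms -> 9.900 ms (3 dp)

9.900


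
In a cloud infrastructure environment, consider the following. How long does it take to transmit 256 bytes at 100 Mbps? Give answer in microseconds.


Given: packet = 256 bytes, bandwidth = 100 Mbps
Packet in bits = 256 * 8 = 2048 bits
Bandwidth = 100 * 10^6 = 100000000 bps
Time = 2048 / 100000000 seconds
Time in us = 2048 * 10^6 / 100000000 = 20.48

20.48


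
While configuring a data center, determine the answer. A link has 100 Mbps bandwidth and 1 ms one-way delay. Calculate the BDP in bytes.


Given: bandwidth = 100 Mbps, delay = 1 ms
BDP in bits = 100 * 10^6 * 1 / 1000
BDP in bits = 100000
BDP in bytes = 100000 / 8 = 12500

12500


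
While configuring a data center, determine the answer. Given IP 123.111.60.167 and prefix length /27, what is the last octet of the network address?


Given: IP = 123.111.60.167, prefix = /27
Subnet mask = 255.255.255.224
Last octet of IP: 167
Last octet of mask: 224
Network last octet = 167 AND 224 = 160

160


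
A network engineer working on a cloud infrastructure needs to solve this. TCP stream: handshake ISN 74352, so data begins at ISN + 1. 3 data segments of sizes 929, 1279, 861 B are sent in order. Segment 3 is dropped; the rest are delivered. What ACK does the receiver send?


SYN uses sequence number 74352; first data byte = ISN + 1 = 74353.
Segment 1: SEQ = 74353, len = 929 B, covers [74353, 75281]
Segment 2: SEQ = 75282, len = 1279 B, covers [75282, 76560]
Segment 3: SEQ = 76561, len = 861 B, covers [76561, 77421] [LOST]
In-order data received: bytes [74353, 76560] (segments 1..2).
Segment 3 missing -> gap begins at byte 76561.
Cumulative ACK = next expected in-order byte = 74353 + 929 + 1279 = 76561

76561


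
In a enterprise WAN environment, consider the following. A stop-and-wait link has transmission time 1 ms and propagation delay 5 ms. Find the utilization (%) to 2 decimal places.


Given: Ttrans = 1 ms, Tprop = 5 ms
RTT = 2 * Tprop = 2 * 5 = 10 ms
U = Ttrans / (Ttrans + RTT)
U = 1 / (1 + 10)
U = 1 / 11 = 0.090909
U% = 9.09%

9.09


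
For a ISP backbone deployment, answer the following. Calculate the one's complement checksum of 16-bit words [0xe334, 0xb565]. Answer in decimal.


Given words: [0xe334, 0xb565]
Step 1: Sum all words
Raw sum = 58164 + 46437 = 104601
Step 2: Fold carry: (39065 + 1) = 39066
One's complement = ~39066 & 0xFFFF = 26469

26469


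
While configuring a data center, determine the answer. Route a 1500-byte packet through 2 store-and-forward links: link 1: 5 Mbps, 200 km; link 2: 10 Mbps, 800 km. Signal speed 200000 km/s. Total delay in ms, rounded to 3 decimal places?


Packet = 1500 bytes = 12000 bits. Store-and-forward: sum (t_trans + t_prop) per link.
Link 1: t_trans = 12000/(5*10^6) s = 2.4000 ms; t_prop = 200/200000 s = 1.0000 ms; subtotal = 3.4000 ms
Link 2: t_trans = 12000/(10*10^6) s = 1.2000 ms; t_prop = 800/200000 s = 4.0000 ms; subtotal = 5.2000 ms
End-to-end = 3.4000 + 5.2000 = 8.6000 ms -> 8.600 ms (3 dp)

8.600


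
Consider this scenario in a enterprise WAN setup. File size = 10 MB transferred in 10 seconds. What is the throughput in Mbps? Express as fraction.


Given: file = 10 MB, time = 10 s
File in Mb = 10 * 8 = 80 Mb
Throughput = 80 / 10 Mbps
Throughput = 8 Mbps

8


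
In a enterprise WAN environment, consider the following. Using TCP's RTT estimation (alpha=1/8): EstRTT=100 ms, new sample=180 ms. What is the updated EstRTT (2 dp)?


Given: EstRTT = 100 ms, SampleRTT = 180 ms, alpha = 1/8
New EstRTT = (1 - alpha) * EstRTT + alpha * SampleRTT
(7/8) * 100 = 87.5
(1/8) * 180 = 22.5
New EstRTT = 87.5 + 22.5 = 110 ms -> 110.00 ms (2 dp)

110.00


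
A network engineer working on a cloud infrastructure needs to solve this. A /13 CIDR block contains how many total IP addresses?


Given: CIDR prefix /13
Host bits = 32 - 13 = 19
Total addresses = 2^19 = 524288

524288


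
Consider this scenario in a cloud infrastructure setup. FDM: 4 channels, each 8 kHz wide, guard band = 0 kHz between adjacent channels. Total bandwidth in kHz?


Given: 4 channels, 8 kHz each, guard = 0 kHz
Channel bandwidth = 4 * 8 = 32 kHz
Guard bands = 3 gaps * 0 kHz = 0 kHz
Total = 32 + 0 = 32 kHz

32


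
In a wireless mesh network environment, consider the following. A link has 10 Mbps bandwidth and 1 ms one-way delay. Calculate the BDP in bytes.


Given: bandwidth = 10 Mbps, delay = 1 ms
BDP in bits = 10 * 10^6 * 1 / 1000
BDP in bits = 10000
BDP in bytes = 10000 / 8 = 1250

1250


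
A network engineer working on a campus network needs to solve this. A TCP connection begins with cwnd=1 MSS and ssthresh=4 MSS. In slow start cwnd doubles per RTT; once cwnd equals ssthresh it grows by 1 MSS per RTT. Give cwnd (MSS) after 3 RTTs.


RTT 0: cwnd = 1 MSS (initial)
RTT 1: cwnd = 2 MSS (slow start, doubled)
RTT 2: cwnd = 4 MSS (slow start, doubled)
RTT 3: cwnd = 5 MSS (congestion avoidance, +1)

5


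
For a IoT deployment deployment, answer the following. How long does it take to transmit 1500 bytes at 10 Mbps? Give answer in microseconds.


Given: packet = 1500 bytes, bandwidth = 10 Mbps
Packet in bits = 1500 * 8 = 12000 bits
Bandwidth = 10 * 10^6 = 10000000 bps
Time = 12000 / 10000000 seconds
Time in us = 12000 * 10^6 / 10000000 = 1200

1200


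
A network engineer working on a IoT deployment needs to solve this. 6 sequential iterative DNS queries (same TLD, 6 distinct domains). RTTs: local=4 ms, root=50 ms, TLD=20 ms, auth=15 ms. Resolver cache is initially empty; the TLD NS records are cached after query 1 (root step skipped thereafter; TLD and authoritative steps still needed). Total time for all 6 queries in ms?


Lookup 1 (cold cache): local + root + TLD + auth = 4 + 50 + 20 + 15 = 89 ms
Lookups 2..6 (TLD NS cached -> skip root; new domain -> still ask TLD and auth): local + TLD + auth = 4 + 20 + 15 = 39 ms each
Remaining 5 lookups: 5 * 39 = 195 ms
Total = 89 + 195 = 284 ms

284


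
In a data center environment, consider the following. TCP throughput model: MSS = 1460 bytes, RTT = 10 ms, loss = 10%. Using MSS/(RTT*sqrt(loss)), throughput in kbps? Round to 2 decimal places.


Given: MSS = 1460 bytes, RTT = 10 ms, loss = 10%
RTT in seconds = 10 / 1000 = 0.01
Loss rate = 10% = 0.1
sqrt(loss) = sqrt(0.1) = 0.316227766017
Throughput (bytes/s) = 1460 / (0.01 * 0.316227766017) = 461692.5384
Throughput (kbps) = 461692.5384 * 8 / 1000 = 3693.540307 -> 3693.54 kbps (2 dp)

3693.54


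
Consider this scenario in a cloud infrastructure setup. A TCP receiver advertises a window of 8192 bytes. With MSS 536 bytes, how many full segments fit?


Given: RWND = 8192 bytes, MSS = 536 bytes
Full segments = floor(RWND / MSS)
Full segments = floor(8192 / 536)
Full segments = floor(15.2836) = 15

15


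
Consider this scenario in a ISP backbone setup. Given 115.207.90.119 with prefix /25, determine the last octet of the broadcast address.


Given: IP = 115.207.90.119, prefix = /25
Host bits = 32 - 25 = 7
Network last octet = 119 AND mask = 0
Host part size = 2^7 - 1 = 127
Broadcast last octet = 0 OR 127 = 127

127


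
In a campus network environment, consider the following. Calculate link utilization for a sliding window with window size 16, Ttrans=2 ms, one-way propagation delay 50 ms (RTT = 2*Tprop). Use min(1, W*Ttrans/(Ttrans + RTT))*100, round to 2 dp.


Given: W = 16, Ttrans = 2 ms, RTT = 100 ms (= 2 * Tprop, Tprop = 50 ms)
Cycle time = Ttrans + RTT = 2 + 100 = 102 ms (first packet sent until its ACK returns)
W * Ttrans = 16 * 2 = 32 ms of sending per cycle
W * Ttrans / (Ttrans + RTT) = 32 / 102 = 0.313725
U = min(1, 0.313725) = 0.313725
U% = 31.37%

31.37


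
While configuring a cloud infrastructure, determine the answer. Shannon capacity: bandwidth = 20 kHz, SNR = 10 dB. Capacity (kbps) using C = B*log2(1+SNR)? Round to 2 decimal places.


Given: B = 20 kHz, SNR = 10 dB
SNR linear = 10^(10/10) = 10
1 + SNR = 11
log2(11) = 3.4594316186
C = 20 * 1000 * 3.4594316186 = 69188.6324 bps
C = 69.188632 kbps -> 69.19 kbps (2 dp)

69.19


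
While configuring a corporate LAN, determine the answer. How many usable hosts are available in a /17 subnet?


Given: subnet mask /17
Host bits = 32 - 17 = 15
Total addresses = 2^15 = 32768
Usable hosts = 32768 - 2 (network + broadcast) = 32766

32766


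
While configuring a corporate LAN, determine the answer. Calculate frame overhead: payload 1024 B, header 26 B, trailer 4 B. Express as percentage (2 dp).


Given: payload = 1024 B, header = 26 B, trailer = 4 B
Overhead bytes = header + trailer = 26 + 4 = 30
Total frame = payload + overhead = 1024 + 30 = 1054
Overhead % = 30 / 1054 * 100 = 2.8463% -> 2.85% (2 dp)

2.85


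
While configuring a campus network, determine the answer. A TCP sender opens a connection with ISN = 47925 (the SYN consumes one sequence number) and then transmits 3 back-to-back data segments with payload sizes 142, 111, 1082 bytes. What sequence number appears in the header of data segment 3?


The SYN occupies sequence number ISN = 47925, so the first data byte is ISN + 1 = 47926.
SEQ of data segment i = (ISN + 1) + sum of payload sizes of segments 1..i-1.
Segment 1: SEQ = 47926, payload = 142 bytes
Segment 2: SEQ = 48068, payload = 111 bytes
Segment 3: SEQ = 48179, payload = 1082 bytes
SEQ of segment 3 = 47926 + 142 + 111 = 48179

48179


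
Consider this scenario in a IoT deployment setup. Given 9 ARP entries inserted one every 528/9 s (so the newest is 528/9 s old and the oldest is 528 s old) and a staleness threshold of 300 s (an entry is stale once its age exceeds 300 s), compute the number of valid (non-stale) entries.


Ages are k * 528/9 s for k = 1..9 (spacing = 58.6667 s).
Entry k is valid iff k * 528/9 <= 300 iff k <= 9 * 300 / 528 = 5.1136
n_valid = floor(5.1136) = 5
(n_stale = 9 - 5 = 4)

5


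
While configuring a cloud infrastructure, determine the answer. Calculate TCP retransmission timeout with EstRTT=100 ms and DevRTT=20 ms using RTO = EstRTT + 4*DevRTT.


Given: EstRTT = 100 ms, DevRTT = 20 ms
Timeout = EstRTT + 4 * DevRTT
4 * DevRTT = 4 * 20 = 80
Timeout = 100 + 80 = 180 ms

180


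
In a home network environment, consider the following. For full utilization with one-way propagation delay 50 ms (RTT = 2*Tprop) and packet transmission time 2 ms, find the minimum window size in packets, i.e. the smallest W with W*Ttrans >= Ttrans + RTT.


Given: Ttrans = 2 ms, RTT = 100 ms (= 2 * Tprop, Tprop = 50 ms)
Time until first ACK returns = Ttrans + RTT = 2 + 100 = 102 ms
Need W * Ttrans >= Ttrans + RTT  ->  W >= (Ttrans + RTT) / Ttrans
(Ttrans + RTT) / Ttrans = 102 / 2 = 51
W_min = ceil(51) = 51

51


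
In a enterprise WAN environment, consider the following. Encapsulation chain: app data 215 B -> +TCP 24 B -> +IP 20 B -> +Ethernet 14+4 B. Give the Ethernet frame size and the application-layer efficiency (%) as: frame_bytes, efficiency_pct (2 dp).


TCP segment = 215 + 24 = 239 B
IP packet = 239 + 20 = 259 B
Ethernet frame = 259 + 14 + 4 = 277 B
Efficiency = app / frame = 215 / 277 = 0.776173 = 77.6173% -> 77.62% (2 dp)

277, 77.62


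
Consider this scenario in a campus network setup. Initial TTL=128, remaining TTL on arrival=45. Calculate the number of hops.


Given: initial TTL = 128, received TTL = 45
Hops = initial TTL - received TTL
Hops = 128 - 45 = 83

83


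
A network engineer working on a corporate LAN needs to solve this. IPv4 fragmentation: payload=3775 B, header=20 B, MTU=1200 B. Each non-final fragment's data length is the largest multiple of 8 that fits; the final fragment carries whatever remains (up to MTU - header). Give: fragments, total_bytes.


Max data per non-final fragment = floor((MTU - header)/8)*8 = floor((1200 - 20)/8)*8 = floor(1180/8)*8 = 1176 B
Final fragment needs no 8-byte alignment: it can carry up to MTU - header = 1180 B
Non-final fragments needed = ceil((payload - 1180) / 1176) = ceil(2595/1176) = ceil(2.2066) = 3
Number of fragments = 3 + 1 = 4
Fragment sizes (data): 3 * 1176 B + 247 B (last, 247 <= 1180 OK)
Total bytes sent = payload + n_frags * header = 3775 + 4*20 = 3775 + 80 = 3855 B

4, 3855


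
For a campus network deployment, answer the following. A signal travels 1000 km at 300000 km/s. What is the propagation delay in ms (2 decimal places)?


Given: distance = 1000 km, speed = 300000 km/s
Delay = distance / speed = 1000 / 300000 seconds
Delay in ms = 1000 * 1000 / 300000
Delay = 3.3333 ms
Rounded to 2 dp = 3.33 ms

3.33


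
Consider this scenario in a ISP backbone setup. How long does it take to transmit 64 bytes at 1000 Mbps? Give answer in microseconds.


Given: packet = 64 bytes, bandwidth = 1000 Mbps
Packet in bits = 64 * 8 = 512 bits
Bandwidth = 1000 * 10^6 = 1000000000 bps
Time = 512 / 1000000000 seconds
Time in us = 512 * 10^6 / 1000000000 = 0.512

0.512


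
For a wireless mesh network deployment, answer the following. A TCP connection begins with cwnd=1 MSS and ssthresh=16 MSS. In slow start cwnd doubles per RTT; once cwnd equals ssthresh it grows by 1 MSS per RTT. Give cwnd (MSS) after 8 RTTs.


RTT 0: cwnd = 1 MSS (initial)
RTT 1: cwnd = 2 MSS (slow start, doubled)
RTT 2: cwnd = 4 MSS (slow start, doubled)
RTT 3: cwnd = 8 MSS (slow start, doubled)
RTT 4: cwnd = 16 MSS (slow start, doubled)
RTT 5: cwnd = 17 MSS (congestion avoidance, +1)
RTT 6: cwnd = 18 MSS (congestion avoidance, +1)
RTT 7: cwnd = 19 MSS (congestion avoidance, +1)
RTT 8: cwnd = 20 MSS (congestion avoidance, +1)

20


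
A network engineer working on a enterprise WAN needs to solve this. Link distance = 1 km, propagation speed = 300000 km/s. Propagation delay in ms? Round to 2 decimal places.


Given: distance = 1 km, speed = 300000 km/s
Delay = distance / speed = 1 / 300000 seconds
Delay in ms = 1 * 1000 / 300000
Delay = 0.0033 ms
Rounded to 2 dp = 0.00 ms

0.00


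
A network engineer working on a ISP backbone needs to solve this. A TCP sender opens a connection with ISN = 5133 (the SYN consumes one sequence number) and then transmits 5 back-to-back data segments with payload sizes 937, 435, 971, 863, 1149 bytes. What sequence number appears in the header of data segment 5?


The SYN occupies sequence number ISN = 5133, so the first data byte is ISN + 1 = 5134.
SEQ of data segment i = (ISN + 1) + sum of payload sizes of segments 1..i-1.
Segment 1: SEQ = 5134, payload = 937 bytes
Segment 2: SEQ = 6071, payload = 435 bytes
Segment 3: SEQ = 6506, payload = 971 bytes
Segment 4: SEQ = 7477, payload = 863 bytes
Segment 5: SEQ = 8340, payload = 1149 bytes
SEQ of segment 5 = 5134 + 937 + 435 + 971 + 863 = 8340

8340


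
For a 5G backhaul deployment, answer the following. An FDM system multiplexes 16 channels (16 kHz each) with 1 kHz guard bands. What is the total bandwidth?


Given: 16 channels, 16 kHz each, guard = 1 kHz
Channel bandwidth = 16 * 16 = 256 kHz
Guard bands = 15 gaps * 1 kHz = 15 kHz
Total = 256 + 15 = 271 kHz

271


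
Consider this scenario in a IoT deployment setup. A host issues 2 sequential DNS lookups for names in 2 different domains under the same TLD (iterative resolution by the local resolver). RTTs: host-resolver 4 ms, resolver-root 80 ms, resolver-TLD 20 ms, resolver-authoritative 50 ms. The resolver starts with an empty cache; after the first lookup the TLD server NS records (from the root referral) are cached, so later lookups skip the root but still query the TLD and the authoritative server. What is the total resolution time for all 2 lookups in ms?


Lookup 1 (cold cache): local + root + TLD + auth = 4 + 80 + 20 + 50 = 154 ms
Lookups 2..2 (TLD NS cached -> skip root; new domain -> still ask TLD and auth): local + TLD + auth = 4 + 20 + 50 = 74 ms each
Remaining 1 lookups: 1 * 74 = 74 ms
Total = 154 + 74 = 228 ms

228


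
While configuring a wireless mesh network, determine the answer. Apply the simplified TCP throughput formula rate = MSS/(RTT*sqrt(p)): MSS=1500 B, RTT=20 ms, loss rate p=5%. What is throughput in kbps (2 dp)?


Given: MSS = 1500 bytes, RTT = 20 ms, loss = 5%
RTT in seconds = 20 / 1000 = 0.02
Loss rate = 5% = 0.05
sqrt(loss) = sqrt(0.05) = 0.223606797750
Throughput (bytes/s) = 1500 / (0.02 * 0.223606797750) = 335410.1966
Throughput (kbps) = 335410.1966 * 8 / 1000 = 2683.281573 -> 2683.28 kbps (2 dp)

2683.28


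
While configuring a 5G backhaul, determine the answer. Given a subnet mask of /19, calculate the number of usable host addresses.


Given: subnet mask /19
Host bits = 32 - 19 = 13
Total addresses = 2^13 = 8192
Usable hosts = 8192 - 2 (network + broadcast) = 8190

8190


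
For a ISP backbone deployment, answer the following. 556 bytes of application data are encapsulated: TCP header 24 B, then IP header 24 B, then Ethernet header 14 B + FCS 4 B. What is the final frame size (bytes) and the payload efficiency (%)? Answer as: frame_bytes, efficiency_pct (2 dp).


TCP segment = 556 + 24 = 580 B
IP packet = 580 + 24 = 604 B
Ethernet frame = 604 + 14 + 4 = 622 B
Efficiency = app / frame = 556 / 622 = 0.893891 = 89.3891% -> 89.39% (2 dp)

622, 89.39


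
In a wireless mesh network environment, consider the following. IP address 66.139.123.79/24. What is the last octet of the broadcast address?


Given: IP = 66.139.123.79, prefix = /24
Host bits = 32 - 24 = 8
Network last octet = 79 AND mask = 0
Host part size = 2^8 - 1 = 255
Broadcast last octet = 0 OR 255 = 255

255


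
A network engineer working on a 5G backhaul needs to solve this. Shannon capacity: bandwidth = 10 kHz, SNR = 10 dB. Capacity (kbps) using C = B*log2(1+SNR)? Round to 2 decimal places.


Given: B = 10 kHz, SNR = 10 dB
SNR linear = 10^(10/10) = 10
1 + SNR = 11
log2(11) = 3.4594316186
C = 10 * 1000 * 3.4594316186 = 34594.3162 bps
C = 34.594316 kbps -> 34.59 kbps (2 dp)

34.59


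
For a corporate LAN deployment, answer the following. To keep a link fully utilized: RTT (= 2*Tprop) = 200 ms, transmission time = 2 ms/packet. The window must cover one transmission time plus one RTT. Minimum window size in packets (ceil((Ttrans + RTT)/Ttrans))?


Given: Ttrans = 2 ms, RTT = 200 ms (= 2 * Tprop, Tprop = 100 ms)
Time until first ACK returns = Ttrans + RTT = 2 + 200 = 202 ms
Need W * Ttrans >= Ttrans + RTT  ->  W >= (Ttrans + RTT) / Ttrans
(Ttrans + RTT) / Ttrans = 202 / 2 = 101
W_min = ceil(101) = 101

101


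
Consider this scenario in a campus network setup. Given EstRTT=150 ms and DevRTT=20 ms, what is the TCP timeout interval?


Given: EstRTT = 150 ms, DevRTT = 20 ms
Timeout = EstRTT + 4 * DevRTT
4 * DevRTT = 4 * 20 = 80
Timeout = 150 + 80 = 230 ms

230


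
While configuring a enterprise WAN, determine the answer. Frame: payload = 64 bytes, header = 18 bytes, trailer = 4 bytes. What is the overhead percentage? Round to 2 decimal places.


Given: payload = 64 B, header = 18 B, trailer = 4 B
Overhead bytes = header + trailer = 18 + 4 = 22
Total frame = payload + overhead = 64 + 22 = 86
Overhead % = 22 / 86 * 100 = 25.5814% -> 25.58% (2 dp)

25.58


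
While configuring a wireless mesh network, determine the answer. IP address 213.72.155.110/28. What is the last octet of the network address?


Given: IP = 213.72.155.110, prefix = /28
Subnet mask = 255.255.255.240
Last octet of IP: 110
Last octet of mask: 240
Network last octet = 110 AND 240 = 96

96


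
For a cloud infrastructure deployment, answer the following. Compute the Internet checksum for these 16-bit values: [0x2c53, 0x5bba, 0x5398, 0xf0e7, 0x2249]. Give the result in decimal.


Given words: [0x2c53, 0x5bba, 0x5398, 0xf0e7, 0x2249]
Step 1: Sum all words
Raw sum = 11347 + 23482 + 21400 + 61671 + 8777 = 126677
Step 2: Fold carry: (61141 + 1) = 61142
One's complement = ~61142 & 0xFFFF = 4393

4393


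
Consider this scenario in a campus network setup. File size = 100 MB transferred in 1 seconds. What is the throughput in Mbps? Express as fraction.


Given: file = 100 MB, time = 1 s
File in Mb = 100 * 8 = 800 Mb
Throughput = 800 / 1 Mbps
Throughput = 800 Mbps

800


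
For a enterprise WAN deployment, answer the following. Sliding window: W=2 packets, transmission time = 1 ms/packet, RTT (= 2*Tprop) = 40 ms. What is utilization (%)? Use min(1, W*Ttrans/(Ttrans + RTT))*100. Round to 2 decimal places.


Given: W = 2, Ttrans = 1 ms, RTT = 40 ms (= 2 * Tprop, Tprop = 20 ms)
Cycle time = Ttrans + RTT = 1 + 40 = 41 ms (first packet sent until its ACK returns)
W * Ttrans = 2 * 1 = 2 ms of sending per cycle
W * Ttrans / (Ttrans + RTT) = 2 / 41 = 0.048780
U = min(1, 0.048780) = 0.048780
U% = 4.88%

4.88


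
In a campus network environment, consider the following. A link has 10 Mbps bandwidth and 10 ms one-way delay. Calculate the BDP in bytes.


Given: bandwidth = 10 Mbps, delay = 10 ms
BDP in bits = 10 * 10^6 * 10 / 1000
BDP in bits = 100000
BDP in bytes = 100000 / 8 = 12500

12500


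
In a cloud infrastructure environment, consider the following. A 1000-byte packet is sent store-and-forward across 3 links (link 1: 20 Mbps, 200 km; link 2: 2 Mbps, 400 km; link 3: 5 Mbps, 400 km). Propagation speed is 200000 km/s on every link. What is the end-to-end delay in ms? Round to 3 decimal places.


Packet = 1000 bytes = 8000 bits. Store-and-forward: sum (t_trans + t_prop) per link.
Link 1: t_trans = 8000/(20*10^6) s = 0.4000 ms; t_prop = 200/200000 s = 1.0000 ms; subtotal = 1.4000 ms
Link 2: t_trans = 8000/(2*10^6) s = 4.0000 ms; t_prop = 400/200000 s = 2.0000 ms; subtotal = 6.0000 ms
Link 3: t_trans = 8000/(5*10^6) s = 1.6000 ms; t_prop = 400/200000 s = 2.0000 ms; subtotal = 3.6000 ms
End-to-end = 1.4000 + 6.0000 + 3.6000 = 11.0000 ms -> 11.000 ms (3 dp)

11.000


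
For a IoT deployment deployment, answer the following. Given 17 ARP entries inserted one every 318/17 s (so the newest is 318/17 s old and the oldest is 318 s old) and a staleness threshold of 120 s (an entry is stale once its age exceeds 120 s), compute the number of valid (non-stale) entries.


Ages are k * 318/17 s for k = 1..17 (spacing = 18.7059 s).
Entry k is valid iff k * 318/17 <= 120 iff k <= 17 * 120 / 318 = 6.4151
n_valid = floor(6.4151) = 6
(n_stale = 17 - 6 = 11)

6


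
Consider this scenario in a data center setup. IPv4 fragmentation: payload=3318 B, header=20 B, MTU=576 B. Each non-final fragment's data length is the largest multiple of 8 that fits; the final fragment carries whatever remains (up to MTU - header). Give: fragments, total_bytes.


Max data per non-final fragment = floor((MTU - header)/8)*8 = floor((576 - 20)/8)*8 = floor(556/8)*8 = 552 B
Final fragment needs no 8-byte alignment: it can carry up to MTU - header = 556 B
Non-final fragments needed = ceil((payload - 556) / 552) = ceil(2762/552) = ceil(5.0036) = 6
Number of fragments = 6 + 1 = 7
Fragment sizes (data): 6 * 552 B + 6 B (last, 6 <= 556 OK)
Total bytes sent = payload + n_frags * header = 3318 + 7*20 = 3318 + 140 = 3458 B

7, 3458


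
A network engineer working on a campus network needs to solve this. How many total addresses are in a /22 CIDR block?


Given: CIDR prefix /22
Host bits = 32 - 22 = 10
Total addresses = 2^10 = 1024

1024


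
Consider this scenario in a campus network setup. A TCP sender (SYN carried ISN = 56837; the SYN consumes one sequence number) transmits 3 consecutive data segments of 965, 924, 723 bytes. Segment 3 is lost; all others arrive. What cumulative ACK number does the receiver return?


SYN uses sequence number 56837; first data byte = ISN + 1 = 56838.
Segment 1: SEQ = 56838, len = 965 B, covers [56838, 57802]
Segment 2: SEQ = 57803, len = 924 B, covers [57803, 58726]
Segment 3: SEQ = 58727, len = 723 B, covers [58727, 59449] [LOST]
In-order data received: bytes [56838, 58726] (segments 1..2).
Segment 3 missing -> gap begins at byte 58727.
Cumulative ACK = next expected in-order byte = 56838 + 965 + 924 = 58727

58727


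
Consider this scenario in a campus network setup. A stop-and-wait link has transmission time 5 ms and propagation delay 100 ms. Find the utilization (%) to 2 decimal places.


Given: Ttrans = 5 ms, Tprop = 100 ms
RTT = 2 * Tprop = 2 * 100 = 200 ms
U = Ttrans / (Ttrans + RTT)
U = 5 / (5 + 200)
U = 5 / 205 = 0.02439
U% = 2.44%

2.44


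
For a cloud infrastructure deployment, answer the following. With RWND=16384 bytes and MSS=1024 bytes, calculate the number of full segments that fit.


Given: RWND = 16384 bytes, MSS = 1024 bytes
Full segments = floor(RWND / MSS)
Full segments = floor(16384 / 1024)
Full segments = floor(16.0) = 16

16


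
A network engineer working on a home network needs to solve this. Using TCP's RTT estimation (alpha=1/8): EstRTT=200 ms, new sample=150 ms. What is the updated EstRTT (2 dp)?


Given: EstRTT = 200 ms, SampleRTT = 150 ms, alpha = 1/8
New EstRTT = (1 - alpha) * EstRTT + alpha * SampleRTT
(7/8) * 200 = 175
(1/8) * 150 = 18.75
New EstRTT = 175 + 18.75 = 193.75 ms -> 193.75 ms (2 dp)

193.75


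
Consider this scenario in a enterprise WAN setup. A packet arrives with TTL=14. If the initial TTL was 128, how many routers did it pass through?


Given: initial TTL = 128, received TTL = 14
Hops = initial TTL - received TTL
Hops = 128 - 14 = 114

114


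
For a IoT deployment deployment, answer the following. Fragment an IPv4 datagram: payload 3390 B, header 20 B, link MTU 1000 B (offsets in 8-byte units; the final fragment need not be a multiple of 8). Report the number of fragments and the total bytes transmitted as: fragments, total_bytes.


Max data per non-final fragment = floor((MTU - header)/8)*8 = floor((1000 - 20)/8)*8 = floor(980/8)*8 = 976 B
Final fragment needs no 8-byte alignment: it can carry up to MTU - header = 980 B
Non-final fragments needed = ceil((payload - 980) / 976) = ceil(2410/976) = ceil(2.4693) = 3
Number of fragments = 3 + 1 = 4
Fragment sizes (data): 3 * 976 B + 462 B (last, 462 <= 980 OK)
Total bytes sent = payload + n_frags * header = 3390 + 4*20 = 3390 + 80 = 3470 B

4, 3470


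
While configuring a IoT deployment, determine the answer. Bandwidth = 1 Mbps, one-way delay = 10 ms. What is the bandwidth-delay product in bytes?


Given: bandwidth = 1 Mbps, delay = 10 ms
BDP in bits = 1 * 10^6 * 10 / 1000
BDP in bits = 10000
BDP in bytes = 10000 / 8 = 1250

1250


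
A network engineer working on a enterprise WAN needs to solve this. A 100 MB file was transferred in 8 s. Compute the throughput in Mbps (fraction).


Given: file = 100 MB, time = 8 s
File in Mb = 100 * 8 = 800 Mb
Throughput = 800 / 8 Mbps
Throughput = 100 Mbps

100


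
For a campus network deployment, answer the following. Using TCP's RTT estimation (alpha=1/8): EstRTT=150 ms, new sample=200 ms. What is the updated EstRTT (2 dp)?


Given: EstRTT = 150 ms, SampleRTT = 200 ms, alpha = 1/8
New EstRTT = (1 - alpha) * EstRTT + alpha * SampleRTT
(7/8) * 150 = 131.25
(1/8) * 200 = 25
New EstRTT = 131.25 + 25 = 156.25 ms -> 156.25 ms (2 dp)

156.25


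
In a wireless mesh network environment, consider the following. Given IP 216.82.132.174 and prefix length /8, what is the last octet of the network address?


Given: IP = 216.82.132.174, prefix = /8
Subnet mask = 255.0.0.0
Last octet of IP: 174
Last octet of mask: 0
Network last octet = 174 AND 0 = 0

0


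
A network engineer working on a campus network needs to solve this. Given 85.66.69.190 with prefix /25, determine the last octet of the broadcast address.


Given: IP = 85.66.69.190, prefix = /25
Host bits = 32 - 25 = 7
Network last octet = 190 AND mask = 128
Host part size = 2^7 - 1 = 127
Broadcast last octet = 128 OR 127 = 255

255
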